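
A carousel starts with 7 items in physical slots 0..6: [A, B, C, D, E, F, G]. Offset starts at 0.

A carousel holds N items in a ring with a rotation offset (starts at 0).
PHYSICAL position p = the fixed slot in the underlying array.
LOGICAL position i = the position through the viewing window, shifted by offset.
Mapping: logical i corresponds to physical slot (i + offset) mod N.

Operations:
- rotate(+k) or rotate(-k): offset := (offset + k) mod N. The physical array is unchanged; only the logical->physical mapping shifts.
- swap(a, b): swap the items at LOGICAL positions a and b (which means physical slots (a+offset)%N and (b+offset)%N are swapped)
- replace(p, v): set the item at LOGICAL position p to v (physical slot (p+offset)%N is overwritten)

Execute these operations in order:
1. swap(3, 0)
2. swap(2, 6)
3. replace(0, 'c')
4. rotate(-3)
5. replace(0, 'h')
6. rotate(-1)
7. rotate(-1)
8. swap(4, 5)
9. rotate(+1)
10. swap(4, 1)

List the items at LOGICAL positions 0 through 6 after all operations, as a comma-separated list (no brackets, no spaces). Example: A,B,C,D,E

After op 1 (swap(3, 0)): offset=0, physical=[D,B,C,A,E,F,G], logical=[D,B,C,A,E,F,G]
After op 2 (swap(2, 6)): offset=0, physical=[D,B,G,A,E,F,C], logical=[D,B,G,A,E,F,C]
After op 3 (replace(0, 'c')): offset=0, physical=[c,B,G,A,E,F,C], logical=[c,B,G,A,E,F,C]
After op 4 (rotate(-3)): offset=4, physical=[c,B,G,A,E,F,C], logical=[E,F,C,c,B,G,A]
After op 5 (replace(0, 'h')): offset=4, physical=[c,B,G,A,h,F,C], logical=[h,F,C,c,B,G,A]
After op 6 (rotate(-1)): offset=3, physical=[c,B,G,A,h,F,C], logical=[A,h,F,C,c,B,G]
After op 7 (rotate(-1)): offset=2, physical=[c,B,G,A,h,F,C], logical=[G,A,h,F,C,c,B]
After op 8 (swap(4, 5)): offset=2, physical=[C,B,G,A,h,F,c], logical=[G,A,h,F,c,C,B]
After op 9 (rotate(+1)): offset=3, physical=[C,B,G,A,h,F,c], logical=[A,h,F,c,C,B,G]
After op 10 (swap(4, 1)): offset=3, physical=[h,B,G,A,C,F,c], logical=[A,C,F,c,h,B,G]

Answer: A,C,F,c,h,B,G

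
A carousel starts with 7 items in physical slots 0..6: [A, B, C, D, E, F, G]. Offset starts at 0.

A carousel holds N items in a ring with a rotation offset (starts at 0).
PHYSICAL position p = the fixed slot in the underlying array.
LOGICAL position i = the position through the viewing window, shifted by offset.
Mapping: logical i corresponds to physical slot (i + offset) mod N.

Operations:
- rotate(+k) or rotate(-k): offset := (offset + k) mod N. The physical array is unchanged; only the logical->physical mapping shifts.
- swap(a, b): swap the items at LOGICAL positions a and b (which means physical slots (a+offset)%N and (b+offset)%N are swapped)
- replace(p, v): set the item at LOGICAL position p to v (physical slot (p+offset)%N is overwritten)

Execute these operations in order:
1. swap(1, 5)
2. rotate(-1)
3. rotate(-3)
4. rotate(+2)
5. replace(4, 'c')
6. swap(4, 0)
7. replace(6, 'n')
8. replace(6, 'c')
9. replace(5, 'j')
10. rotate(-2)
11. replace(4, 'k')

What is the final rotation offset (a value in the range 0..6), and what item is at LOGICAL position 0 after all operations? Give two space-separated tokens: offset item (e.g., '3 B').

After op 1 (swap(1, 5)): offset=0, physical=[A,F,C,D,E,B,G], logical=[A,F,C,D,E,B,G]
After op 2 (rotate(-1)): offset=6, physical=[A,F,C,D,E,B,G], logical=[G,A,F,C,D,E,B]
After op 3 (rotate(-3)): offset=3, physical=[A,F,C,D,E,B,G], logical=[D,E,B,G,A,F,C]
After op 4 (rotate(+2)): offset=5, physical=[A,F,C,D,E,B,G], logical=[B,G,A,F,C,D,E]
After op 5 (replace(4, 'c')): offset=5, physical=[A,F,c,D,E,B,G], logical=[B,G,A,F,c,D,E]
After op 6 (swap(4, 0)): offset=5, physical=[A,F,B,D,E,c,G], logical=[c,G,A,F,B,D,E]
After op 7 (replace(6, 'n')): offset=5, physical=[A,F,B,D,n,c,G], logical=[c,G,A,F,B,D,n]
After op 8 (replace(6, 'c')): offset=5, physical=[A,F,B,D,c,c,G], logical=[c,G,A,F,B,D,c]
After op 9 (replace(5, 'j')): offset=5, physical=[A,F,B,j,c,c,G], logical=[c,G,A,F,B,j,c]
After op 10 (rotate(-2)): offset=3, physical=[A,F,B,j,c,c,G], logical=[j,c,c,G,A,F,B]
After op 11 (replace(4, 'k')): offset=3, physical=[k,F,B,j,c,c,G], logical=[j,c,c,G,k,F,B]

Answer: 3 j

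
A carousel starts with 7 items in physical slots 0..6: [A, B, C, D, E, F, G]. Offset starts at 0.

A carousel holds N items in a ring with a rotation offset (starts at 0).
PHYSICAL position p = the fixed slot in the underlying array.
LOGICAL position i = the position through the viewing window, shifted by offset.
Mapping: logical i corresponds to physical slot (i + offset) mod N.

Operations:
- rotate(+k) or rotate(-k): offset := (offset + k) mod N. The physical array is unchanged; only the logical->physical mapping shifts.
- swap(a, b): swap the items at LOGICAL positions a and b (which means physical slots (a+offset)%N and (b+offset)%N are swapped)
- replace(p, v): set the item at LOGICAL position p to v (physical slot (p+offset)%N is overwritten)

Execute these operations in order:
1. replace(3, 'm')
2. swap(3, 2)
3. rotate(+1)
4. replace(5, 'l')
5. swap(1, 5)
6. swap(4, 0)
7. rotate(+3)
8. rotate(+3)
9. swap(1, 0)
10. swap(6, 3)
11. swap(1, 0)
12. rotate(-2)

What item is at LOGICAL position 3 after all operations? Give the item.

After op 1 (replace(3, 'm')): offset=0, physical=[A,B,C,m,E,F,G], logical=[A,B,C,m,E,F,G]
After op 2 (swap(3, 2)): offset=0, physical=[A,B,m,C,E,F,G], logical=[A,B,m,C,E,F,G]
After op 3 (rotate(+1)): offset=1, physical=[A,B,m,C,E,F,G], logical=[B,m,C,E,F,G,A]
After op 4 (replace(5, 'l')): offset=1, physical=[A,B,m,C,E,F,l], logical=[B,m,C,E,F,l,A]
After op 5 (swap(1, 5)): offset=1, physical=[A,B,l,C,E,F,m], logical=[B,l,C,E,F,m,A]
After op 6 (swap(4, 0)): offset=1, physical=[A,F,l,C,E,B,m], logical=[F,l,C,E,B,m,A]
After op 7 (rotate(+3)): offset=4, physical=[A,F,l,C,E,B,m], logical=[E,B,m,A,F,l,C]
After op 8 (rotate(+3)): offset=0, physical=[A,F,l,C,E,B,m], logical=[A,F,l,C,E,B,m]
After op 9 (swap(1, 0)): offset=0, physical=[F,A,l,C,E,B,m], logical=[F,A,l,C,E,B,m]
After op 10 (swap(6, 3)): offset=0, physical=[F,A,l,m,E,B,C], logical=[F,A,l,m,E,B,C]
After op 11 (swap(1, 0)): offset=0, physical=[A,F,l,m,E,B,C], logical=[A,F,l,m,E,B,C]
After op 12 (rotate(-2)): offset=5, physical=[A,F,l,m,E,B,C], logical=[B,C,A,F,l,m,E]

Answer: F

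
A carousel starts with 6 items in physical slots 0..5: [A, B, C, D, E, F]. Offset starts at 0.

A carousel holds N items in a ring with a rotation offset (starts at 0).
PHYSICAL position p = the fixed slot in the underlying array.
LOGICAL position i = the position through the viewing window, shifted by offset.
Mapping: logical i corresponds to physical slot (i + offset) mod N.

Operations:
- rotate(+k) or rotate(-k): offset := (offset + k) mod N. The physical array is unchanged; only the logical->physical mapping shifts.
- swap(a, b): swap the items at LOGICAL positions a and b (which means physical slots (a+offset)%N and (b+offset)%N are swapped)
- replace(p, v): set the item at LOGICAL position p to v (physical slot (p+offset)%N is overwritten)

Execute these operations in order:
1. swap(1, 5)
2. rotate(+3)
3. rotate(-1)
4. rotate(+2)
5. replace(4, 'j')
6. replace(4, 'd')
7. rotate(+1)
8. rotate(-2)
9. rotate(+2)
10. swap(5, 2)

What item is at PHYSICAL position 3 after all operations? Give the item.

Answer: D

Derivation:
After op 1 (swap(1, 5)): offset=0, physical=[A,F,C,D,E,B], logical=[A,F,C,D,E,B]
After op 2 (rotate(+3)): offset=3, physical=[A,F,C,D,E,B], logical=[D,E,B,A,F,C]
After op 3 (rotate(-1)): offset=2, physical=[A,F,C,D,E,B], logical=[C,D,E,B,A,F]
After op 4 (rotate(+2)): offset=4, physical=[A,F,C,D,E,B], logical=[E,B,A,F,C,D]
After op 5 (replace(4, 'j')): offset=4, physical=[A,F,j,D,E,B], logical=[E,B,A,F,j,D]
After op 6 (replace(4, 'd')): offset=4, physical=[A,F,d,D,E,B], logical=[E,B,A,F,d,D]
After op 7 (rotate(+1)): offset=5, physical=[A,F,d,D,E,B], logical=[B,A,F,d,D,E]
After op 8 (rotate(-2)): offset=3, physical=[A,F,d,D,E,B], logical=[D,E,B,A,F,d]
After op 9 (rotate(+2)): offset=5, physical=[A,F,d,D,E,B], logical=[B,A,F,d,D,E]
After op 10 (swap(5, 2)): offset=5, physical=[A,E,d,D,F,B], logical=[B,A,E,d,D,F]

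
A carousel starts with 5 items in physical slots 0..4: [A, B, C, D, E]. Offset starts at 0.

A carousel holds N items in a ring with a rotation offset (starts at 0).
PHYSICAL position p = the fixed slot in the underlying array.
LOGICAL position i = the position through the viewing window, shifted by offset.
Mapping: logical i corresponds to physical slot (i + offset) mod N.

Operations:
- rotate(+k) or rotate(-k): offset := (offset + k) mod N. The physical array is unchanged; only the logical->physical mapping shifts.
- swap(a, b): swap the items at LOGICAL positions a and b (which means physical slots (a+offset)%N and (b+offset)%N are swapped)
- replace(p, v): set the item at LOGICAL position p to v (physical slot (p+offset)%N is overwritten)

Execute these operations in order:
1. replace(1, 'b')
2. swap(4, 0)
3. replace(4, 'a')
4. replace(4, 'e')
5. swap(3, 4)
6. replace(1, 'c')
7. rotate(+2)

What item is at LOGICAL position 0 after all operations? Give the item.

Answer: C

Derivation:
After op 1 (replace(1, 'b')): offset=0, physical=[A,b,C,D,E], logical=[A,b,C,D,E]
After op 2 (swap(4, 0)): offset=0, physical=[E,b,C,D,A], logical=[E,b,C,D,A]
After op 3 (replace(4, 'a')): offset=0, physical=[E,b,C,D,a], logical=[E,b,C,D,a]
After op 4 (replace(4, 'e')): offset=0, physical=[E,b,C,D,e], logical=[E,b,C,D,e]
After op 5 (swap(3, 4)): offset=0, physical=[E,b,C,e,D], logical=[E,b,C,e,D]
After op 6 (replace(1, 'c')): offset=0, physical=[E,c,C,e,D], logical=[E,c,C,e,D]
After op 7 (rotate(+2)): offset=2, physical=[E,c,C,e,D], logical=[C,e,D,E,c]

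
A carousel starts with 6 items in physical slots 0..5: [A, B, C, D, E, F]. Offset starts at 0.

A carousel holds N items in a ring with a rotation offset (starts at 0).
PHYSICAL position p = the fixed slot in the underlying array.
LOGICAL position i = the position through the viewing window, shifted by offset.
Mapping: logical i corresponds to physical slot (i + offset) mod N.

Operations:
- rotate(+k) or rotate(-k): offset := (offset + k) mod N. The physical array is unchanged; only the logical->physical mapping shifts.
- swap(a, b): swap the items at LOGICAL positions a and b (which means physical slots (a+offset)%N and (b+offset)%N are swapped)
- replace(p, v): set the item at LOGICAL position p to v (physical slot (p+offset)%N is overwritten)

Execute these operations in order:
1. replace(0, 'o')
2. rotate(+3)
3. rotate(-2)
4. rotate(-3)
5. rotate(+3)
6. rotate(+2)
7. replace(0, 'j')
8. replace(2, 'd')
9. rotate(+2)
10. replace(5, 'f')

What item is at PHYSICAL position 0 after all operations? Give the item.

After op 1 (replace(0, 'o')): offset=0, physical=[o,B,C,D,E,F], logical=[o,B,C,D,E,F]
After op 2 (rotate(+3)): offset=3, physical=[o,B,C,D,E,F], logical=[D,E,F,o,B,C]
After op 3 (rotate(-2)): offset=1, physical=[o,B,C,D,E,F], logical=[B,C,D,E,F,o]
After op 4 (rotate(-3)): offset=4, physical=[o,B,C,D,E,F], logical=[E,F,o,B,C,D]
After op 5 (rotate(+3)): offset=1, physical=[o,B,C,D,E,F], logical=[B,C,D,E,F,o]
After op 6 (rotate(+2)): offset=3, physical=[o,B,C,D,E,F], logical=[D,E,F,o,B,C]
After op 7 (replace(0, 'j')): offset=3, physical=[o,B,C,j,E,F], logical=[j,E,F,o,B,C]
After op 8 (replace(2, 'd')): offset=3, physical=[o,B,C,j,E,d], logical=[j,E,d,o,B,C]
After op 9 (rotate(+2)): offset=5, physical=[o,B,C,j,E,d], logical=[d,o,B,C,j,E]
After op 10 (replace(5, 'f')): offset=5, physical=[o,B,C,j,f,d], logical=[d,o,B,C,j,f]

Answer: o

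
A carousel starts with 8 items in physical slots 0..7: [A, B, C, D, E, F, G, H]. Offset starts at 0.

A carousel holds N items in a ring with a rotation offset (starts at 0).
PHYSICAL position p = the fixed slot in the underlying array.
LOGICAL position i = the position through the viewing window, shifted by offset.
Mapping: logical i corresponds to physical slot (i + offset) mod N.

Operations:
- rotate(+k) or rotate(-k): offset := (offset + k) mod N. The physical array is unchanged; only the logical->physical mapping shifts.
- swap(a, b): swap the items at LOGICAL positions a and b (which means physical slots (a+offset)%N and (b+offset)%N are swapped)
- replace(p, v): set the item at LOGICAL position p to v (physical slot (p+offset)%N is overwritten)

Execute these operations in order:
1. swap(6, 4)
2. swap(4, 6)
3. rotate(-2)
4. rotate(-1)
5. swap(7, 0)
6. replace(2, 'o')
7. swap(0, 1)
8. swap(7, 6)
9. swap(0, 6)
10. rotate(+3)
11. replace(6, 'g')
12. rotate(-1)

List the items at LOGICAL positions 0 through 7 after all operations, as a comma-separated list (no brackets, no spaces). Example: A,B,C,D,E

Answer: o,A,B,C,G,D,F,g

Derivation:
After op 1 (swap(6, 4)): offset=0, physical=[A,B,C,D,G,F,E,H], logical=[A,B,C,D,G,F,E,H]
After op 2 (swap(4, 6)): offset=0, physical=[A,B,C,D,E,F,G,H], logical=[A,B,C,D,E,F,G,H]
After op 3 (rotate(-2)): offset=6, physical=[A,B,C,D,E,F,G,H], logical=[G,H,A,B,C,D,E,F]
After op 4 (rotate(-1)): offset=5, physical=[A,B,C,D,E,F,G,H], logical=[F,G,H,A,B,C,D,E]
After op 5 (swap(7, 0)): offset=5, physical=[A,B,C,D,F,E,G,H], logical=[E,G,H,A,B,C,D,F]
After op 6 (replace(2, 'o')): offset=5, physical=[A,B,C,D,F,E,G,o], logical=[E,G,o,A,B,C,D,F]
After op 7 (swap(0, 1)): offset=5, physical=[A,B,C,D,F,G,E,o], logical=[G,E,o,A,B,C,D,F]
After op 8 (swap(7, 6)): offset=5, physical=[A,B,C,F,D,G,E,o], logical=[G,E,o,A,B,C,F,D]
After op 9 (swap(0, 6)): offset=5, physical=[A,B,C,G,D,F,E,o], logical=[F,E,o,A,B,C,G,D]
After op 10 (rotate(+3)): offset=0, physical=[A,B,C,G,D,F,E,o], logical=[A,B,C,G,D,F,E,o]
After op 11 (replace(6, 'g')): offset=0, physical=[A,B,C,G,D,F,g,o], logical=[A,B,C,G,D,F,g,o]
After op 12 (rotate(-1)): offset=7, physical=[A,B,C,G,D,F,g,o], logical=[o,A,B,C,G,D,F,g]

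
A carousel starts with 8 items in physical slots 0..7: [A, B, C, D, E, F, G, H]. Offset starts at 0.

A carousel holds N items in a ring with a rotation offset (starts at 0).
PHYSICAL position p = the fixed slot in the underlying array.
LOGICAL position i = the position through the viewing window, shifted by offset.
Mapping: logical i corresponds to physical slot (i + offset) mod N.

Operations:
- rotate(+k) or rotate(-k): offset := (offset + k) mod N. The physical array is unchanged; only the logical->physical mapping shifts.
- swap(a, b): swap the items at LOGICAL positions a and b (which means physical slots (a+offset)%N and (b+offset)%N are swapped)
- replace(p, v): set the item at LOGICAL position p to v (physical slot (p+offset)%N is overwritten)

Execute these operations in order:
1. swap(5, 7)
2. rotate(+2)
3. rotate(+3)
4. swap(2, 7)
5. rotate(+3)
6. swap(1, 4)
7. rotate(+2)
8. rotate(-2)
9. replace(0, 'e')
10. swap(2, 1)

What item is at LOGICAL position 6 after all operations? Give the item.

Answer: G

Derivation:
After op 1 (swap(5, 7)): offset=0, physical=[A,B,C,D,E,H,G,F], logical=[A,B,C,D,E,H,G,F]
After op 2 (rotate(+2)): offset=2, physical=[A,B,C,D,E,H,G,F], logical=[C,D,E,H,G,F,A,B]
After op 3 (rotate(+3)): offset=5, physical=[A,B,C,D,E,H,G,F], logical=[H,G,F,A,B,C,D,E]
After op 4 (swap(2, 7)): offset=5, physical=[A,B,C,D,F,H,G,E], logical=[H,G,E,A,B,C,D,F]
After op 5 (rotate(+3)): offset=0, physical=[A,B,C,D,F,H,G,E], logical=[A,B,C,D,F,H,G,E]
After op 6 (swap(1, 4)): offset=0, physical=[A,F,C,D,B,H,G,E], logical=[A,F,C,D,B,H,G,E]
After op 7 (rotate(+2)): offset=2, physical=[A,F,C,D,B,H,G,E], logical=[C,D,B,H,G,E,A,F]
After op 8 (rotate(-2)): offset=0, physical=[A,F,C,D,B,H,G,E], logical=[A,F,C,D,B,H,G,E]
After op 9 (replace(0, 'e')): offset=0, physical=[e,F,C,D,B,H,G,E], logical=[e,F,C,D,B,H,G,E]
After op 10 (swap(2, 1)): offset=0, physical=[e,C,F,D,B,H,G,E], logical=[e,C,F,D,B,H,G,E]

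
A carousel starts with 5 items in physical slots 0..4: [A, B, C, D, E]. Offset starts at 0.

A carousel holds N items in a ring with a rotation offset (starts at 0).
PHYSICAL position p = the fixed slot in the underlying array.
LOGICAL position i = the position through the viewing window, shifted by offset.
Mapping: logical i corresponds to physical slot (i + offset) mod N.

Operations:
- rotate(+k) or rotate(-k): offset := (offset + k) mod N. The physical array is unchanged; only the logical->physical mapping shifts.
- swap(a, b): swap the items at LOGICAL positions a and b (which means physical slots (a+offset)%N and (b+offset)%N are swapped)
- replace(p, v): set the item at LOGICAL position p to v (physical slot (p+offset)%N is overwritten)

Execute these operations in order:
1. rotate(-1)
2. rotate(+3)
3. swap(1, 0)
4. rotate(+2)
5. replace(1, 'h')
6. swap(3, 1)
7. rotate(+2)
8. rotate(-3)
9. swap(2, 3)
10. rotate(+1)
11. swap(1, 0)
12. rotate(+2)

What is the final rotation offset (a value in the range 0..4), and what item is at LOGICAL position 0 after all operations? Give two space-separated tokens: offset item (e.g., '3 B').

Answer: 1 D

Derivation:
After op 1 (rotate(-1)): offset=4, physical=[A,B,C,D,E], logical=[E,A,B,C,D]
After op 2 (rotate(+3)): offset=2, physical=[A,B,C,D,E], logical=[C,D,E,A,B]
After op 3 (swap(1, 0)): offset=2, physical=[A,B,D,C,E], logical=[D,C,E,A,B]
After op 4 (rotate(+2)): offset=4, physical=[A,B,D,C,E], logical=[E,A,B,D,C]
After op 5 (replace(1, 'h')): offset=4, physical=[h,B,D,C,E], logical=[E,h,B,D,C]
After op 6 (swap(3, 1)): offset=4, physical=[D,B,h,C,E], logical=[E,D,B,h,C]
After op 7 (rotate(+2)): offset=1, physical=[D,B,h,C,E], logical=[B,h,C,E,D]
After op 8 (rotate(-3)): offset=3, physical=[D,B,h,C,E], logical=[C,E,D,B,h]
After op 9 (swap(2, 3)): offset=3, physical=[B,D,h,C,E], logical=[C,E,B,D,h]
After op 10 (rotate(+1)): offset=4, physical=[B,D,h,C,E], logical=[E,B,D,h,C]
After op 11 (swap(1, 0)): offset=4, physical=[E,D,h,C,B], logical=[B,E,D,h,C]
After op 12 (rotate(+2)): offset=1, physical=[E,D,h,C,B], logical=[D,h,C,B,E]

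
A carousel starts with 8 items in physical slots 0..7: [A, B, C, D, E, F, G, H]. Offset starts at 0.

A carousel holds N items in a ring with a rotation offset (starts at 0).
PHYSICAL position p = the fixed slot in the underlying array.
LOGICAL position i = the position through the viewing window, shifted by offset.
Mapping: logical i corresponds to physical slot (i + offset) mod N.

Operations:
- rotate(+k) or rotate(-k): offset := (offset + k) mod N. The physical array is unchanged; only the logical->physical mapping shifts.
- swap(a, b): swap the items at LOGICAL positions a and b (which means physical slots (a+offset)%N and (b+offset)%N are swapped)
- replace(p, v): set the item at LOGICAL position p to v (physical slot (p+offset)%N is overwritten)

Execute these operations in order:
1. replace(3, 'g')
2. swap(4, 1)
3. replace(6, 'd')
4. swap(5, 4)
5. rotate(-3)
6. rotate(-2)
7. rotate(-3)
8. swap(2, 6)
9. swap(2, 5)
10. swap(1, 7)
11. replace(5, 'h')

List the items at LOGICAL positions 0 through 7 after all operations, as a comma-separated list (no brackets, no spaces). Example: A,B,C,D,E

Answer: A,H,B,g,F,h,C,E

Derivation:
After op 1 (replace(3, 'g')): offset=0, physical=[A,B,C,g,E,F,G,H], logical=[A,B,C,g,E,F,G,H]
After op 2 (swap(4, 1)): offset=0, physical=[A,E,C,g,B,F,G,H], logical=[A,E,C,g,B,F,G,H]
After op 3 (replace(6, 'd')): offset=0, physical=[A,E,C,g,B,F,d,H], logical=[A,E,C,g,B,F,d,H]
After op 4 (swap(5, 4)): offset=0, physical=[A,E,C,g,F,B,d,H], logical=[A,E,C,g,F,B,d,H]
After op 5 (rotate(-3)): offset=5, physical=[A,E,C,g,F,B,d,H], logical=[B,d,H,A,E,C,g,F]
After op 6 (rotate(-2)): offset=3, physical=[A,E,C,g,F,B,d,H], logical=[g,F,B,d,H,A,E,C]
After op 7 (rotate(-3)): offset=0, physical=[A,E,C,g,F,B,d,H], logical=[A,E,C,g,F,B,d,H]
After op 8 (swap(2, 6)): offset=0, physical=[A,E,d,g,F,B,C,H], logical=[A,E,d,g,F,B,C,H]
After op 9 (swap(2, 5)): offset=0, physical=[A,E,B,g,F,d,C,H], logical=[A,E,B,g,F,d,C,H]
After op 10 (swap(1, 7)): offset=0, physical=[A,H,B,g,F,d,C,E], logical=[A,H,B,g,F,d,C,E]
After op 11 (replace(5, 'h')): offset=0, physical=[A,H,B,g,F,h,C,E], logical=[A,H,B,g,F,h,C,E]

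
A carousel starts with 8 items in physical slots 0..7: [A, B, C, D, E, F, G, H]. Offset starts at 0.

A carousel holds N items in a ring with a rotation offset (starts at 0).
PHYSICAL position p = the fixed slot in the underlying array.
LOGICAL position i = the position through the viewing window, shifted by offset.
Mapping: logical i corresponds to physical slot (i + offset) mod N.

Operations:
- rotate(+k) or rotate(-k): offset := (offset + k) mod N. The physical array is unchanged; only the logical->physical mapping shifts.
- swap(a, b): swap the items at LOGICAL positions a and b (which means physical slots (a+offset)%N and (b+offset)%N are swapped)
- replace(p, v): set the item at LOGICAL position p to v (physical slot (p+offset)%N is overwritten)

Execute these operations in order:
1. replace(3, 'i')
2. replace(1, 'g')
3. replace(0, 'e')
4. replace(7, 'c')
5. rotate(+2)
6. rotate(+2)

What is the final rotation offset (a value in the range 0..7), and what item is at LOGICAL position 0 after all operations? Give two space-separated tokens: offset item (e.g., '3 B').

Answer: 4 E

Derivation:
After op 1 (replace(3, 'i')): offset=0, physical=[A,B,C,i,E,F,G,H], logical=[A,B,C,i,E,F,G,H]
After op 2 (replace(1, 'g')): offset=0, physical=[A,g,C,i,E,F,G,H], logical=[A,g,C,i,E,F,G,H]
After op 3 (replace(0, 'e')): offset=0, physical=[e,g,C,i,E,F,G,H], logical=[e,g,C,i,E,F,G,H]
After op 4 (replace(7, 'c')): offset=0, physical=[e,g,C,i,E,F,G,c], logical=[e,g,C,i,E,F,G,c]
After op 5 (rotate(+2)): offset=2, physical=[e,g,C,i,E,F,G,c], logical=[C,i,E,F,G,c,e,g]
After op 6 (rotate(+2)): offset=4, physical=[e,g,C,i,E,F,G,c], logical=[E,F,G,c,e,g,C,i]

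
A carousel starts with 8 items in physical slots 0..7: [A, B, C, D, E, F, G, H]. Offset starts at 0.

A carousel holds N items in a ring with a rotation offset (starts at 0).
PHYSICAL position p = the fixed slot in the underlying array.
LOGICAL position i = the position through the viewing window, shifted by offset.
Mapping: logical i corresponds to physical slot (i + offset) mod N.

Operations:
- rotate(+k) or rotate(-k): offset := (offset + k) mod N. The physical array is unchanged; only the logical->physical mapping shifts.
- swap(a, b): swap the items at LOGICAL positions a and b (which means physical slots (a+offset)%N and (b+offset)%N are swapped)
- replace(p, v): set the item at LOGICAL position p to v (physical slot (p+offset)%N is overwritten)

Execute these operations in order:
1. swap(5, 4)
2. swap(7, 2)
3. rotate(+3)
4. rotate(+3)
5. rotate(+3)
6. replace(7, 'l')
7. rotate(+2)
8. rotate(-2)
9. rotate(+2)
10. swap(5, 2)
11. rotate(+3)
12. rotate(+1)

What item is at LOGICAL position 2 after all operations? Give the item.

After op 1 (swap(5, 4)): offset=0, physical=[A,B,C,D,F,E,G,H], logical=[A,B,C,D,F,E,G,H]
After op 2 (swap(7, 2)): offset=0, physical=[A,B,H,D,F,E,G,C], logical=[A,B,H,D,F,E,G,C]
After op 3 (rotate(+3)): offset=3, physical=[A,B,H,D,F,E,G,C], logical=[D,F,E,G,C,A,B,H]
After op 4 (rotate(+3)): offset=6, physical=[A,B,H,D,F,E,G,C], logical=[G,C,A,B,H,D,F,E]
After op 5 (rotate(+3)): offset=1, physical=[A,B,H,D,F,E,G,C], logical=[B,H,D,F,E,G,C,A]
After op 6 (replace(7, 'l')): offset=1, physical=[l,B,H,D,F,E,G,C], logical=[B,H,D,F,E,G,C,l]
After op 7 (rotate(+2)): offset=3, physical=[l,B,H,D,F,E,G,C], logical=[D,F,E,G,C,l,B,H]
After op 8 (rotate(-2)): offset=1, physical=[l,B,H,D,F,E,G,C], logical=[B,H,D,F,E,G,C,l]
After op 9 (rotate(+2)): offset=3, physical=[l,B,H,D,F,E,G,C], logical=[D,F,E,G,C,l,B,H]
After op 10 (swap(5, 2)): offset=3, physical=[E,B,H,D,F,l,G,C], logical=[D,F,l,G,C,E,B,H]
After op 11 (rotate(+3)): offset=6, physical=[E,B,H,D,F,l,G,C], logical=[G,C,E,B,H,D,F,l]
After op 12 (rotate(+1)): offset=7, physical=[E,B,H,D,F,l,G,C], logical=[C,E,B,H,D,F,l,G]

Answer: B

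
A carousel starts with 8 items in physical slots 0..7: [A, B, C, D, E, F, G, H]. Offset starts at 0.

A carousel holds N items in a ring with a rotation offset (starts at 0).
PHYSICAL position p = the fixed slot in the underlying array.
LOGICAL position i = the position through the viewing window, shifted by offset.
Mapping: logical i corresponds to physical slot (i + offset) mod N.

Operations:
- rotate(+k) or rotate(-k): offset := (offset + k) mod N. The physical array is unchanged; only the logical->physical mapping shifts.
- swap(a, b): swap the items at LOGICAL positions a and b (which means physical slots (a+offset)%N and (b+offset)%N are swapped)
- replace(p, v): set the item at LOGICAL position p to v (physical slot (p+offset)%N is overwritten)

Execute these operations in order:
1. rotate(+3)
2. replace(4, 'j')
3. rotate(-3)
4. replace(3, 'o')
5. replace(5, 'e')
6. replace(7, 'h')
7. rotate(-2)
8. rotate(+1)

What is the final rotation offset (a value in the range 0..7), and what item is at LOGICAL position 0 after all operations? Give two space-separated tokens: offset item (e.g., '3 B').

After op 1 (rotate(+3)): offset=3, physical=[A,B,C,D,E,F,G,H], logical=[D,E,F,G,H,A,B,C]
After op 2 (replace(4, 'j')): offset=3, physical=[A,B,C,D,E,F,G,j], logical=[D,E,F,G,j,A,B,C]
After op 3 (rotate(-3)): offset=0, physical=[A,B,C,D,E,F,G,j], logical=[A,B,C,D,E,F,G,j]
After op 4 (replace(3, 'o')): offset=0, physical=[A,B,C,o,E,F,G,j], logical=[A,B,C,o,E,F,G,j]
After op 5 (replace(5, 'e')): offset=0, physical=[A,B,C,o,E,e,G,j], logical=[A,B,C,o,E,e,G,j]
After op 6 (replace(7, 'h')): offset=0, physical=[A,B,C,o,E,e,G,h], logical=[A,B,C,o,E,e,G,h]
After op 7 (rotate(-2)): offset=6, physical=[A,B,C,o,E,e,G,h], logical=[G,h,A,B,C,o,E,e]
After op 8 (rotate(+1)): offset=7, physical=[A,B,C,o,E,e,G,h], logical=[h,A,B,C,o,E,e,G]

Answer: 7 h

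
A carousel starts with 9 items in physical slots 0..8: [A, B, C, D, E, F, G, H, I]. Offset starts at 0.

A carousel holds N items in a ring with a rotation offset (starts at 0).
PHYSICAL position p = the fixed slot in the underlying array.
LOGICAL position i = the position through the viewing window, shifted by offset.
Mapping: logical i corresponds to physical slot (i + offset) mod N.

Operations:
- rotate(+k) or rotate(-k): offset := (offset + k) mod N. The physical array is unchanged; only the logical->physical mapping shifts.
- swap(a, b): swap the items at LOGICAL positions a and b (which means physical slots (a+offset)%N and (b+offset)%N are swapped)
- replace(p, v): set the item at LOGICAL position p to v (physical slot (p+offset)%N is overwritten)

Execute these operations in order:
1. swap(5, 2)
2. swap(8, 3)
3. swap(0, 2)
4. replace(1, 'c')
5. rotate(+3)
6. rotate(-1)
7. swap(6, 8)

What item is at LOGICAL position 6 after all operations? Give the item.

After op 1 (swap(5, 2)): offset=0, physical=[A,B,F,D,E,C,G,H,I], logical=[A,B,F,D,E,C,G,H,I]
After op 2 (swap(8, 3)): offset=0, physical=[A,B,F,I,E,C,G,H,D], logical=[A,B,F,I,E,C,G,H,D]
After op 3 (swap(0, 2)): offset=0, physical=[F,B,A,I,E,C,G,H,D], logical=[F,B,A,I,E,C,G,H,D]
After op 4 (replace(1, 'c')): offset=0, physical=[F,c,A,I,E,C,G,H,D], logical=[F,c,A,I,E,C,G,H,D]
After op 5 (rotate(+3)): offset=3, physical=[F,c,A,I,E,C,G,H,D], logical=[I,E,C,G,H,D,F,c,A]
After op 6 (rotate(-1)): offset=2, physical=[F,c,A,I,E,C,G,H,D], logical=[A,I,E,C,G,H,D,F,c]
After op 7 (swap(6, 8)): offset=2, physical=[F,D,A,I,E,C,G,H,c], logical=[A,I,E,C,G,H,c,F,D]

Answer: c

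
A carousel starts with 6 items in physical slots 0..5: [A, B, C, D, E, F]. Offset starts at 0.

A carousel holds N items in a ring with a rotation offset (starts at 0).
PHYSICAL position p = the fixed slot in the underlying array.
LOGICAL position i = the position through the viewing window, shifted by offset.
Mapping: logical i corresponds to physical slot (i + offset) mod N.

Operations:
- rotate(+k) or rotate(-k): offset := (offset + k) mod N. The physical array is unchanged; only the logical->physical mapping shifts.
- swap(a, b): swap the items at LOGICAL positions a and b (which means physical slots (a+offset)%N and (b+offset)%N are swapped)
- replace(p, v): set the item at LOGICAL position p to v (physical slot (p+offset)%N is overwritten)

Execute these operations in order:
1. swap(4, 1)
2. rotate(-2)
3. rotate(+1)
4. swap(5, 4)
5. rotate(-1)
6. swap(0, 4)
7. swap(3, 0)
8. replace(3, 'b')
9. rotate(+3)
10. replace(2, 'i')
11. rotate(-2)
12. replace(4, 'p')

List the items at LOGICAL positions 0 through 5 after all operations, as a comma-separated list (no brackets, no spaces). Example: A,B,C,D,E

After op 1 (swap(4, 1)): offset=0, physical=[A,E,C,D,B,F], logical=[A,E,C,D,B,F]
After op 2 (rotate(-2)): offset=4, physical=[A,E,C,D,B,F], logical=[B,F,A,E,C,D]
After op 3 (rotate(+1)): offset=5, physical=[A,E,C,D,B,F], logical=[F,A,E,C,D,B]
After op 4 (swap(5, 4)): offset=5, physical=[A,E,C,B,D,F], logical=[F,A,E,C,B,D]
After op 5 (rotate(-1)): offset=4, physical=[A,E,C,B,D,F], logical=[D,F,A,E,C,B]
After op 6 (swap(0, 4)): offset=4, physical=[A,E,D,B,C,F], logical=[C,F,A,E,D,B]
After op 7 (swap(3, 0)): offset=4, physical=[A,C,D,B,E,F], logical=[E,F,A,C,D,B]
After op 8 (replace(3, 'b')): offset=4, physical=[A,b,D,B,E,F], logical=[E,F,A,b,D,B]
After op 9 (rotate(+3)): offset=1, physical=[A,b,D,B,E,F], logical=[b,D,B,E,F,A]
After op 10 (replace(2, 'i')): offset=1, physical=[A,b,D,i,E,F], logical=[b,D,i,E,F,A]
After op 11 (rotate(-2)): offset=5, physical=[A,b,D,i,E,F], logical=[F,A,b,D,i,E]
After op 12 (replace(4, 'p')): offset=5, physical=[A,b,D,p,E,F], logical=[F,A,b,D,p,E]

Answer: F,A,b,D,p,E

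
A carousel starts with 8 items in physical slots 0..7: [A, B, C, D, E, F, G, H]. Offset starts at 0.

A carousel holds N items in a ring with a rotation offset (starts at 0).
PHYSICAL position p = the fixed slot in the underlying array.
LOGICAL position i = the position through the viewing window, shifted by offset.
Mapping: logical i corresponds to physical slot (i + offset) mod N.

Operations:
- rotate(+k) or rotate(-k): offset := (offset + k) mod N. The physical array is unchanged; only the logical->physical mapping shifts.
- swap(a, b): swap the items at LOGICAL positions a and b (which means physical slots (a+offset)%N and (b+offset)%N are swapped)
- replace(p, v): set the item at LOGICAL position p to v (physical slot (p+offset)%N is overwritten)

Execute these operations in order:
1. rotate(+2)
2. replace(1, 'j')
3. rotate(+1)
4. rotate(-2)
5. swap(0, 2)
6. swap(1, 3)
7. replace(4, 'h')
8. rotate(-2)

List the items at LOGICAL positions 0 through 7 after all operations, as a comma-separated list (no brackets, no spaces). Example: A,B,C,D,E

Answer: H,A,j,E,B,C,h,G

Derivation:
After op 1 (rotate(+2)): offset=2, physical=[A,B,C,D,E,F,G,H], logical=[C,D,E,F,G,H,A,B]
After op 2 (replace(1, 'j')): offset=2, physical=[A,B,C,j,E,F,G,H], logical=[C,j,E,F,G,H,A,B]
After op 3 (rotate(+1)): offset=3, physical=[A,B,C,j,E,F,G,H], logical=[j,E,F,G,H,A,B,C]
After op 4 (rotate(-2)): offset=1, physical=[A,B,C,j,E,F,G,H], logical=[B,C,j,E,F,G,H,A]
After op 5 (swap(0, 2)): offset=1, physical=[A,j,C,B,E,F,G,H], logical=[j,C,B,E,F,G,H,A]
After op 6 (swap(1, 3)): offset=1, physical=[A,j,E,B,C,F,G,H], logical=[j,E,B,C,F,G,H,A]
After op 7 (replace(4, 'h')): offset=1, physical=[A,j,E,B,C,h,G,H], logical=[j,E,B,C,h,G,H,A]
After op 8 (rotate(-2)): offset=7, physical=[A,j,E,B,C,h,G,H], logical=[H,A,j,E,B,C,h,G]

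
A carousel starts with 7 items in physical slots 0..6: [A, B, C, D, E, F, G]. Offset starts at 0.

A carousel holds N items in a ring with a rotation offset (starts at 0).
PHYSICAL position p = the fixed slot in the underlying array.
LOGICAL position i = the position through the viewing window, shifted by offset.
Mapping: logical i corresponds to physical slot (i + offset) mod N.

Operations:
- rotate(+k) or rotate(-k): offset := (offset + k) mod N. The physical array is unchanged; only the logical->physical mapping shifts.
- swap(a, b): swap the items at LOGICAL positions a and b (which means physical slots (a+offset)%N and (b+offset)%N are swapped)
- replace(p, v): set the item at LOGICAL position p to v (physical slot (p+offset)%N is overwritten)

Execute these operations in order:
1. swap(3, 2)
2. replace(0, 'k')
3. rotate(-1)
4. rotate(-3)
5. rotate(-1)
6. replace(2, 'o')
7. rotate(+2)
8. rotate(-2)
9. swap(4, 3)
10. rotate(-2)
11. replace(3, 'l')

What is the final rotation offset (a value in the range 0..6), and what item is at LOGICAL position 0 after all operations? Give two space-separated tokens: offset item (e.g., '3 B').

Answer: 0 k

Derivation:
After op 1 (swap(3, 2)): offset=0, physical=[A,B,D,C,E,F,G], logical=[A,B,D,C,E,F,G]
After op 2 (replace(0, 'k')): offset=0, physical=[k,B,D,C,E,F,G], logical=[k,B,D,C,E,F,G]
After op 3 (rotate(-1)): offset=6, physical=[k,B,D,C,E,F,G], logical=[G,k,B,D,C,E,F]
After op 4 (rotate(-3)): offset=3, physical=[k,B,D,C,E,F,G], logical=[C,E,F,G,k,B,D]
After op 5 (rotate(-1)): offset=2, physical=[k,B,D,C,E,F,G], logical=[D,C,E,F,G,k,B]
After op 6 (replace(2, 'o')): offset=2, physical=[k,B,D,C,o,F,G], logical=[D,C,o,F,G,k,B]
After op 7 (rotate(+2)): offset=4, physical=[k,B,D,C,o,F,G], logical=[o,F,G,k,B,D,C]
After op 8 (rotate(-2)): offset=2, physical=[k,B,D,C,o,F,G], logical=[D,C,o,F,G,k,B]
After op 9 (swap(4, 3)): offset=2, physical=[k,B,D,C,o,G,F], logical=[D,C,o,G,F,k,B]
After op 10 (rotate(-2)): offset=0, physical=[k,B,D,C,o,G,F], logical=[k,B,D,C,o,G,F]
After op 11 (replace(3, 'l')): offset=0, physical=[k,B,D,l,o,G,F], logical=[k,B,D,l,o,G,F]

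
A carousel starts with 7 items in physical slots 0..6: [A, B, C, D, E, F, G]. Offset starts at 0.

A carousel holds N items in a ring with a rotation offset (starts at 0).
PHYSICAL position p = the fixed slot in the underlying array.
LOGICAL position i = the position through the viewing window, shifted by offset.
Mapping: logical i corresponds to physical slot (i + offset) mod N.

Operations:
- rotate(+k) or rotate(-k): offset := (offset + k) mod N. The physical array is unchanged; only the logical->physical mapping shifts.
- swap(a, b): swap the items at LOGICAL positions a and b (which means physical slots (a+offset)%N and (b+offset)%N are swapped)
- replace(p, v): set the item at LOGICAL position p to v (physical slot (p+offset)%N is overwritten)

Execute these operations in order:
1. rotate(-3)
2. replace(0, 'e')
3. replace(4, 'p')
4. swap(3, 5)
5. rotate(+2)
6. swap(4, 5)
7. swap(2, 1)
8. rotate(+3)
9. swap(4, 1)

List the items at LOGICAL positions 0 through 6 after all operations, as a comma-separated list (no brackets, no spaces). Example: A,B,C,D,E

Answer: A,G,D,F,e,p,C

Derivation:
After op 1 (rotate(-3)): offset=4, physical=[A,B,C,D,E,F,G], logical=[E,F,G,A,B,C,D]
After op 2 (replace(0, 'e')): offset=4, physical=[A,B,C,D,e,F,G], logical=[e,F,G,A,B,C,D]
After op 3 (replace(4, 'p')): offset=4, physical=[A,p,C,D,e,F,G], logical=[e,F,G,A,p,C,D]
After op 4 (swap(3, 5)): offset=4, physical=[C,p,A,D,e,F,G], logical=[e,F,G,C,p,A,D]
After op 5 (rotate(+2)): offset=6, physical=[C,p,A,D,e,F,G], logical=[G,C,p,A,D,e,F]
After op 6 (swap(4, 5)): offset=6, physical=[C,p,A,e,D,F,G], logical=[G,C,p,A,e,D,F]
After op 7 (swap(2, 1)): offset=6, physical=[p,C,A,e,D,F,G], logical=[G,p,C,A,e,D,F]
After op 8 (rotate(+3)): offset=2, physical=[p,C,A,e,D,F,G], logical=[A,e,D,F,G,p,C]
After op 9 (swap(4, 1)): offset=2, physical=[p,C,A,G,D,F,e], logical=[A,G,D,F,e,p,C]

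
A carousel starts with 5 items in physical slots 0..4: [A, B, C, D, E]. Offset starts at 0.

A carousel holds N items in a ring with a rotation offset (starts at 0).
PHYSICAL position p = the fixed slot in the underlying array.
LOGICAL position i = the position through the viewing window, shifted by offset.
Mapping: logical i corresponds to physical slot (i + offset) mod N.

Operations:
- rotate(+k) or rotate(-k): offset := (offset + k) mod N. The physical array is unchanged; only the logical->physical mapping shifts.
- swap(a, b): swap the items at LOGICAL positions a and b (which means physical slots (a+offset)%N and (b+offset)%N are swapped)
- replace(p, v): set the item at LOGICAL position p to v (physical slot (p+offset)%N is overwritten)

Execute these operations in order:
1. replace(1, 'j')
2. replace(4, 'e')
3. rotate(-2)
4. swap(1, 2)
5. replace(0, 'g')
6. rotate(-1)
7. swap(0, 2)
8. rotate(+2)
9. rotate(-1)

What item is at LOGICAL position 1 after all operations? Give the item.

Answer: C

Derivation:
After op 1 (replace(1, 'j')): offset=0, physical=[A,j,C,D,E], logical=[A,j,C,D,E]
After op 2 (replace(4, 'e')): offset=0, physical=[A,j,C,D,e], logical=[A,j,C,D,e]
After op 3 (rotate(-2)): offset=3, physical=[A,j,C,D,e], logical=[D,e,A,j,C]
After op 4 (swap(1, 2)): offset=3, physical=[e,j,C,D,A], logical=[D,A,e,j,C]
After op 5 (replace(0, 'g')): offset=3, physical=[e,j,C,g,A], logical=[g,A,e,j,C]
After op 6 (rotate(-1)): offset=2, physical=[e,j,C,g,A], logical=[C,g,A,e,j]
After op 7 (swap(0, 2)): offset=2, physical=[e,j,A,g,C], logical=[A,g,C,e,j]
After op 8 (rotate(+2)): offset=4, physical=[e,j,A,g,C], logical=[C,e,j,A,g]
After op 9 (rotate(-1)): offset=3, physical=[e,j,A,g,C], logical=[g,C,e,j,A]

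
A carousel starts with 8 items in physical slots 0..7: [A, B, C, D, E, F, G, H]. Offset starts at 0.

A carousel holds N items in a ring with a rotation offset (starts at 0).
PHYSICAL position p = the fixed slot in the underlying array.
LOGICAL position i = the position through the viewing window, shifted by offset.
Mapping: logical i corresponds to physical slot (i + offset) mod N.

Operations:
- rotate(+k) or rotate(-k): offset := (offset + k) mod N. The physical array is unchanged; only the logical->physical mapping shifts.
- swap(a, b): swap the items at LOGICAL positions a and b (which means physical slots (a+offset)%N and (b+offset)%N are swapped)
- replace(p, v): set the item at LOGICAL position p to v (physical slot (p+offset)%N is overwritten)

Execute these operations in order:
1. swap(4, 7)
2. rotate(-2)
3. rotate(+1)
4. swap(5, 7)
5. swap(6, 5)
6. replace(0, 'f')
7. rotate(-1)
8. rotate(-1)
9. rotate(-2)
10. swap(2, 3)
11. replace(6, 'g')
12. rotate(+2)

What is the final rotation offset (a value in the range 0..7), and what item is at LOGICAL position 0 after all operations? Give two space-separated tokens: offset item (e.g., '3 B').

Answer: 5 H

Derivation:
After op 1 (swap(4, 7)): offset=0, physical=[A,B,C,D,H,F,G,E], logical=[A,B,C,D,H,F,G,E]
After op 2 (rotate(-2)): offset=6, physical=[A,B,C,D,H,F,G,E], logical=[G,E,A,B,C,D,H,F]
After op 3 (rotate(+1)): offset=7, physical=[A,B,C,D,H,F,G,E], logical=[E,A,B,C,D,H,F,G]
After op 4 (swap(5, 7)): offset=7, physical=[A,B,C,D,G,F,H,E], logical=[E,A,B,C,D,G,F,H]
After op 5 (swap(6, 5)): offset=7, physical=[A,B,C,D,F,G,H,E], logical=[E,A,B,C,D,F,G,H]
After op 6 (replace(0, 'f')): offset=7, physical=[A,B,C,D,F,G,H,f], logical=[f,A,B,C,D,F,G,H]
After op 7 (rotate(-1)): offset=6, physical=[A,B,C,D,F,G,H,f], logical=[H,f,A,B,C,D,F,G]
After op 8 (rotate(-1)): offset=5, physical=[A,B,C,D,F,G,H,f], logical=[G,H,f,A,B,C,D,F]
After op 9 (rotate(-2)): offset=3, physical=[A,B,C,D,F,G,H,f], logical=[D,F,G,H,f,A,B,C]
After op 10 (swap(2, 3)): offset=3, physical=[A,B,C,D,F,H,G,f], logical=[D,F,H,G,f,A,B,C]
After op 11 (replace(6, 'g')): offset=3, physical=[A,g,C,D,F,H,G,f], logical=[D,F,H,G,f,A,g,C]
After op 12 (rotate(+2)): offset=5, physical=[A,g,C,D,F,H,G,f], logical=[H,G,f,A,g,C,D,F]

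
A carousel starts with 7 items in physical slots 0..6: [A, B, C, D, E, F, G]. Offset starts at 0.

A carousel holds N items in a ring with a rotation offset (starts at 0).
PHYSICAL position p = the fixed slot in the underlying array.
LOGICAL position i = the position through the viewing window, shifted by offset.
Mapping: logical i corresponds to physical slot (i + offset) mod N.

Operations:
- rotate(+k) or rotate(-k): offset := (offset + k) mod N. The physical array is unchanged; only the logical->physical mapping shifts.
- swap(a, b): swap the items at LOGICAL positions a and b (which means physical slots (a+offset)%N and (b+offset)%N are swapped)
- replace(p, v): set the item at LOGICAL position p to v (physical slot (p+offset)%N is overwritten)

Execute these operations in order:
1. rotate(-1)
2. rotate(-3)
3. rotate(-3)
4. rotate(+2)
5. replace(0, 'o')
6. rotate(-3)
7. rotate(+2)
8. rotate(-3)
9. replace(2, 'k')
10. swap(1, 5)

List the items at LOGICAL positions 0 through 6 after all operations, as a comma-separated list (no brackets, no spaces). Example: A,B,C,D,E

After op 1 (rotate(-1)): offset=6, physical=[A,B,C,D,E,F,G], logical=[G,A,B,C,D,E,F]
After op 2 (rotate(-3)): offset=3, physical=[A,B,C,D,E,F,G], logical=[D,E,F,G,A,B,C]
After op 3 (rotate(-3)): offset=0, physical=[A,B,C,D,E,F,G], logical=[A,B,C,D,E,F,G]
After op 4 (rotate(+2)): offset=2, physical=[A,B,C,D,E,F,G], logical=[C,D,E,F,G,A,B]
After op 5 (replace(0, 'o')): offset=2, physical=[A,B,o,D,E,F,G], logical=[o,D,E,F,G,A,B]
After op 6 (rotate(-3)): offset=6, physical=[A,B,o,D,E,F,G], logical=[G,A,B,o,D,E,F]
After op 7 (rotate(+2)): offset=1, physical=[A,B,o,D,E,F,G], logical=[B,o,D,E,F,G,A]
After op 8 (rotate(-3)): offset=5, physical=[A,B,o,D,E,F,G], logical=[F,G,A,B,o,D,E]
After op 9 (replace(2, 'k')): offset=5, physical=[k,B,o,D,E,F,G], logical=[F,G,k,B,o,D,E]
After op 10 (swap(1, 5)): offset=5, physical=[k,B,o,G,E,F,D], logical=[F,D,k,B,o,G,E]

Answer: F,D,k,B,o,G,E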